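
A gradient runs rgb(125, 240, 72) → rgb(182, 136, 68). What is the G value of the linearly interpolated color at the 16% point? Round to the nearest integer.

G = 240 + 0.16 × (136 − 240) = 223.36 → 223

223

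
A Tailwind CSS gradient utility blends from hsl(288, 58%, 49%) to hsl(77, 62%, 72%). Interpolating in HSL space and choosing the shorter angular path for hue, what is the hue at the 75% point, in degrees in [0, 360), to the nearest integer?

40

Hue: 77 − 288 = -211°, but |-211| > 180 so the shorter arc goes the other way: Δh = -211 + 360 = 149°.
H = 288 + 0.75 × (149) = 399.75 → 400 → 400 mod 360 = 40°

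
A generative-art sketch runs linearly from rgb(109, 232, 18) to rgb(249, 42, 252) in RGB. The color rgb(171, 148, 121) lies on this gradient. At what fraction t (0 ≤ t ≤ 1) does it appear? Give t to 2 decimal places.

Invert the lerp on the B channel (largest span, 234): t = (121 − 18) / (252 − 18) = 103/234 = 0.44017.
Check on R: (171 − 109)/(249 − 109) = 0.4429 ✓

0.44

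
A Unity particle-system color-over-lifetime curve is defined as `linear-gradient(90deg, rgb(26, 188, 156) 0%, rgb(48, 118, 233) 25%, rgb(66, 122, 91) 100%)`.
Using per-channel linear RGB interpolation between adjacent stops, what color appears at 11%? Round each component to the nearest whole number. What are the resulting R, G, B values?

(36, 157, 190)

11% lies between the 0% and 25% stops, so the local fraction is t = (11 − 0)/(25 − 0) = 11/25 ≈ 0.44.
R = 26 + 0.44 × (48 − 26) = 35.68 → 36
G = 188 + 0.44 × (118 − 188) = 157.2 → 157
B = 156 + 0.44 × (233 − 156) = 189.88 → 190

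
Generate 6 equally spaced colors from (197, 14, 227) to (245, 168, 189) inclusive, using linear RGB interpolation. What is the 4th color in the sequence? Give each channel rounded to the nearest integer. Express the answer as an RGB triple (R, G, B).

With 6 swatches and endpoints inclusive, swatch 4 sits at t = (4 − 1)/(6 − 1) = 3/5 ≈ 0.6.
R = 197 + 0.6 × (245 − 197) = 225.8 → 226
G = 14 + 0.6 × (168 − 14) = 106.4 → 106
B = 227 + 0.6 × (189 − 227) = 204.2 → 204

(226, 106, 204)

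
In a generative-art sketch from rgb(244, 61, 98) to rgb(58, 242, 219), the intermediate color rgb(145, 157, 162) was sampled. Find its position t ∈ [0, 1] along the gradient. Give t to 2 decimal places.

Invert the lerp on the R channel (largest span, 186): t = (145 − 244) / (58 − 244) = -99/-186 = 0.53226.
Check on G: (157 − 61)/(242 − 61) = 0.5304 ✓

0.53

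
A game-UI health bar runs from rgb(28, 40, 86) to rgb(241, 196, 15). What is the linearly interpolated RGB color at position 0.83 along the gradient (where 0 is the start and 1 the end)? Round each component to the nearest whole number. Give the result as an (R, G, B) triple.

(205, 169, 27)

R = 28 + 0.83 × (241 − 28) = 28 + 0.83 × 213 = 204.79 → 205
G = 40 + 0.83 × (196 − 40) = 40 + 0.83 × 156 = 169.48 → 169
B = 86 + 0.83 × (15 − 86) = 86 + 0.83 × -71 = 27.07 → 27
So the blended color is (205, 169, 27), about #cda91b.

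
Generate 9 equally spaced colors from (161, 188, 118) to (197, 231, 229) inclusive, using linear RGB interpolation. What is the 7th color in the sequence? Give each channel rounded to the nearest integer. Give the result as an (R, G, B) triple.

(188, 220, 201)

With 9 swatches and endpoints inclusive, swatch 7 sits at t = (7 − 1)/(9 − 1) = 6/8 ≈ 0.75.
R = 161 + 0.75 × (197 − 161) = 188 → 188
G = 188 + 0.75 × (231 − 188) = 220.25 → 220
B = 118 + 0.75 × (229 − 118) = 201.25 → 201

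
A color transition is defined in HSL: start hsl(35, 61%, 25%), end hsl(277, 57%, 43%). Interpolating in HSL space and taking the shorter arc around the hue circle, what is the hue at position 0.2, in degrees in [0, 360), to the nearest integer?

Hue: 277 − 35 = 242°, but |242| > 180 so the shorter arc goes the other way: Δh = 242 − 360 = -118°.
H = 35 + 0.2 × (-118) = 11.4 → 11°

11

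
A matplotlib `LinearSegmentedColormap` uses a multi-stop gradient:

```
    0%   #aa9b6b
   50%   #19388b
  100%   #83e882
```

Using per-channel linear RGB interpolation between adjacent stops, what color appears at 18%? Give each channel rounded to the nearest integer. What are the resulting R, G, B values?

18% lies between the 0% and 50% stops, so the local fraction is t = (18 − 0)/(50 − 0) = 18/50 ≈ 0.36.
#aa9b6b → (170, 155, 107); #19388b → (25, 56, 139).
R = 170 + 0.36 × (25 − 170) = 117.8 → 118
G = 155 + 0.36 × (56 − 155) = 119.36 → 119
B = 107 + 0.36 × (139 − 107) = 118.52 → 119

(118, 119, 119)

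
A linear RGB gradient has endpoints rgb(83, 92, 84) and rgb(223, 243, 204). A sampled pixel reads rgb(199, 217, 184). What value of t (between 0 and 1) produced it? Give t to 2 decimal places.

0.83

Invert the lerp on the G channel (largest span, 151): t = (217 − 92) / (243 − 92) = 125/151 = 0.82781.
Check on R: (199 − 83)/(223 − 83) = 0.8286 ✓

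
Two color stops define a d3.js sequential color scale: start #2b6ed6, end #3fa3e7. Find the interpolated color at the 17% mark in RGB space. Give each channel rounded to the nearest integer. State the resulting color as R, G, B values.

(46, 119, 217)

#2b6ed6 → (43, 110, 214); #3fa3e7 → (63, 163, 231).
17% corresponds to t = 0.17.
R = 43 + 0.17 × (63 − 43) = 43 + 0.17 × 20 = 46.4 → 46
G = 110 + 0.17 × (163 − 110) = 110 + 0.17 × 53 = 119.01 → 119
B = 214 + 0.17 × (231 − 214) = 214 + 0.17 × 17 = 216.89 → 217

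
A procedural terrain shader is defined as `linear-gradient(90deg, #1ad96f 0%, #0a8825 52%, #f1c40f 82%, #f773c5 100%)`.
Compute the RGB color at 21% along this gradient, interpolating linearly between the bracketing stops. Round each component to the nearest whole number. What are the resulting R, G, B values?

21% lies between the 0% and 52% stops, so the local fraction is t = (21 − 0)/(52 − 0) = 21/52 ≈ 0.4038.
#1ad96f → (26, 217, 111); #0a8825 → (10, 136, 37).
R = 26 + 0.4038 × (10 − 26) = 19.539 → 20
G = 217 + 0.4038 × (136 − 217) = 184.292 → 184
B = 111 + 0.4038 × (37 − 111) = 81.119 → 81

(20, 184, 81)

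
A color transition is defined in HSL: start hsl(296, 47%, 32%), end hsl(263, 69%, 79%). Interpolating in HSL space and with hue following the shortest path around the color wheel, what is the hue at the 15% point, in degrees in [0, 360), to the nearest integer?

Hue arc: Δh = 263 − 296 = -33° (|Δh| ≤ 180, already the shorter path).
H = 296 + 0.15 × (-33) = 291.05 → 291°

291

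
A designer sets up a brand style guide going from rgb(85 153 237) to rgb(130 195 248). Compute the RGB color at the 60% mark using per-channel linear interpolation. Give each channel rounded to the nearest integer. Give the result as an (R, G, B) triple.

(112, 178, 244)

60% corresponds to t = 0.6.
R = 85 + 0.6 × (130 − 85) = 85 + 0.6 × 45 = 112 → 112
G = 153 + 0.6 × (195 − 153) = 153 + 0.6 × 42 = 178.2 → 178
B = 237 + 0.6 × (248 − 237) = 237 + 0.6 × 11 = 243.6 → 244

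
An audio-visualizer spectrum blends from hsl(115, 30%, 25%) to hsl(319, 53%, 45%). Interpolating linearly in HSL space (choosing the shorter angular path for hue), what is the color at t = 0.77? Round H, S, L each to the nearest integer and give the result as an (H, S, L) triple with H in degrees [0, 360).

Hue: 319 − 115 = 204°, but |204| > 180 so the shorter arc goes the other way: Δh = 204 − 360 = -156°.
H = 115 + 0.77 × (-156) = -5.12 → -5 → -5 mod 360 = 355°
S = 30 + 0.77 × (53 − 30) = 47.71 → 48%
L = 25 + 0.77 × (45 − 25) = 40.4 → 40%

(355, 48, 40)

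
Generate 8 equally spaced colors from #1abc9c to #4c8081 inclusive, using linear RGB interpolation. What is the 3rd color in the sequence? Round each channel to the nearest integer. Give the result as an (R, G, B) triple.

With 8 swatches and endpoints inclusive, swatch 3 sits at t = (3 − 1)/(8 − 1) = 2/7 ≈ 0.2857.
#1abc9c → (26, 188, 156); #4c8081 → (76, 128, 129).
R = 26 + 0.2857 × (76 − 26) = 40.285 → 40
G = 188 + 0.2857 × (128 − 188) = 170.858 → 171
B = 156 + 0.2857 × (129 − 156) = 148.286 → 148

(40, 171, 148)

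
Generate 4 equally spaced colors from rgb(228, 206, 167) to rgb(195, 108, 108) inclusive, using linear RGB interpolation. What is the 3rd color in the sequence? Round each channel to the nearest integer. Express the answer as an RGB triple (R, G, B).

With 4 swatches and endpoints inclusive, swatch 3 sits at t = (3 − 1)/(4 − 1) = 2/3 ≈ 0.6667.
R = 228 + 0.6667 × (195 − 228) = 205.999 → 206
G = 206 + 0.6667 × (108 − 206) = 140.663 → 141
B = 167 + 0.6667 × (108 − 167) = 127.665 → 128

(206, 141, 128)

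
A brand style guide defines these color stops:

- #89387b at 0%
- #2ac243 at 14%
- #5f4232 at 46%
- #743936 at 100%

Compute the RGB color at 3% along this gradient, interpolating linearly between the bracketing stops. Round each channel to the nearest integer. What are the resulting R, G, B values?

(117, 86, 111)

3% lies between the 0% and 14% stops, so the local fraction is t = (3 − 0)/(14 − 0) = 3/14 ≈ 0.2143.
#89387b → (137, 56, 123); #2ac243 → (42, 194, 67).
R = 137 + 0.2143 × (42 − 137) = 116.642 → 117
G = 56 + 0.2143 × (194 − 56) = 85.573 → 86
B = 123 + 0.2143 × (67 − 123) = 110.999 → 111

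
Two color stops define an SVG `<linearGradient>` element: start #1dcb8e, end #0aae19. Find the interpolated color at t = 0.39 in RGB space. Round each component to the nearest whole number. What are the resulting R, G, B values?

(22, 192, 96)

#1dcb8e → (29, 203, 142); #0aae19 → (10, 174, 25).
R = 29 + 0.39 × (10 − 29) = 29 + 0.39 × -19 = 21.59 → 22
G = 203 + 0.39 × (174 − 203) = 203 + 0.39 × -29 = 191.69 → 192
B = 142 + 0.39 × (25 − 142) = 142 + 0.39 × -117 = 96.37 → 96
So the blended color is (22, 192, 96), about #16c060.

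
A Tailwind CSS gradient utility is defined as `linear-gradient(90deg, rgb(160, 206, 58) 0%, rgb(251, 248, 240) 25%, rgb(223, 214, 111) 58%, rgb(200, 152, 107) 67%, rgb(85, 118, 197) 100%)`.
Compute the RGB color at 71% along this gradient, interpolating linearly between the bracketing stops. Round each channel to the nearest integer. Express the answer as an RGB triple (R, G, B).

71% lies between the 67% and 100% stops, so the local fraction is t = (71 − 67)/(100 − 67) = 4/33 ≈ 0.1212.
R = 200 + 0.1212 × (85 − 200) = 186.062 → 186
G = 152 + 0.1212 × (118 − 152) = 147.879 → 148
B = 107 + 0.1212 × (197 − 107) = 117.908 → 118

(186, 148, 118)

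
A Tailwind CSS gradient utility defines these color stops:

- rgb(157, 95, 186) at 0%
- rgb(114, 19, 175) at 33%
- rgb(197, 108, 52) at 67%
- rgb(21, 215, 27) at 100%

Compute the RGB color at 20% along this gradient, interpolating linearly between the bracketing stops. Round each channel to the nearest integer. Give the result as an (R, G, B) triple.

(131, 49, 179)

20% lies between the 0% and 33% stops, so the local fraction is t = (20 − 0)/(33 − 0) = 20/33 ≈ 0.6061.
R = 157 + 0.6061 × (114 − 157) = 130.938 → 131
G = 95 + 0.6061 × (19 − 95) = 48.936 → 49
B = 186 + 0.6061 × (175 − 186) = 179.333 → 179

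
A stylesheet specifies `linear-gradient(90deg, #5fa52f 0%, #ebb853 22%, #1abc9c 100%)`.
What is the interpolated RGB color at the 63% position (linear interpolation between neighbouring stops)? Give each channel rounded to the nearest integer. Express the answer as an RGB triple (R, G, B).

(125, 186, 121)

63% lies between the 22% and 100% stops, so the local fraction is t = (63 − 22)/(100 − 22) = 41/78 ≈ 0.5256.
#ebb853 → (235, 184, 83); #1abc9c → (26, 188, 156).
R = 235 + 0.5256 × (26 − 235) = 125.15 → 125
G = 184 + 0.5256 × (188 − 184) = 186.102 → 186
B = 83 + 0.5256 × (156 − 83) = 121.369 → 121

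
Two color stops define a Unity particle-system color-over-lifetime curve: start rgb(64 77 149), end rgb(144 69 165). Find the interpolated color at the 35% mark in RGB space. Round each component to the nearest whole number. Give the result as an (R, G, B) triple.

(92, 74, 155)

35% corresponds to t = 0.35.
R = 64 + 0.35 × (144 − 64) = 64 + 0.35 × 80 = 92 → 92
G = 77 + 0.35 × (69 − 77) = 77 + 0.35 × -8 = 74.2 → 74
B = 149 + 0.35 × (165 − 149) = 149 + 0.35 × 16 = 154.6 → 155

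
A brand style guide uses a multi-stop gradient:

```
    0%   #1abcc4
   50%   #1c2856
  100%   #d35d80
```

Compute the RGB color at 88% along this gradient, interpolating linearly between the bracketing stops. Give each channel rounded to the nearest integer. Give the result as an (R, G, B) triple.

(167, 80, 118)

88% lies between the 50% and 100% stops, so the local fraction is t = (88 − 50)/(100 − 50) = 38/50 ≈ 0.76.
#1c2856 → (28, 40, 86); #d35d80 → (211, 93, 128).
R = 28 + 0.76 × (211 − 28) = 167.08 → 167
G = 40 + 0.76 × (93 − 40) = 80.28 → 80
B = 86 + 0.76 × (128 − 86) = 117.92 → 118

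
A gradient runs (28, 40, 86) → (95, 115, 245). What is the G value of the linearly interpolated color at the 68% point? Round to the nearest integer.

G = 40 + 0.68 × (115 − 40) = 91 → 91

91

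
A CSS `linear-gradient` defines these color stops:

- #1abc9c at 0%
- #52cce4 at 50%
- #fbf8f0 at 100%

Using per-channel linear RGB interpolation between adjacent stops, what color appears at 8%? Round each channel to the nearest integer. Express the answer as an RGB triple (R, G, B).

8% lies between the 0% and 50% stops, so the local fraction is t = (8 − 0)/(50 − 0) = 8/50 ≈ 0.16.
#1abc9c → (26, 188, 156); #52cce4 → (82, 204, 228).
R = 26 + 0.16 × (82 − 26) = 34.96 → 35
G = 188 + 0.16 × (204 − 188) = 190.56 → 191
B = 156 + 0.16 × (228 − 156) = 167.52 → 168

(35, 191, 168)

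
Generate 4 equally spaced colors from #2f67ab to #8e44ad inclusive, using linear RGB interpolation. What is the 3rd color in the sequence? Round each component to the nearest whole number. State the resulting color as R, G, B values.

(110, 80, 172)

With 4 swatches and endpoints inclusive, swatch 3 sits at t = (3 − 1)/(4 − 1) = 2/3 ≈ 0.6667.
#2f67ab → (47, 103, 171); #8e44ad → (142, 68, 173).
R = 47 + 0.6667 × (142 − 47) = 110.337 → 110
G = 103 + 0.6667 × (68 − 103) = 79.666 → 80
B = 171 + 0.6667 × (173 − 171) = 172.333 → 172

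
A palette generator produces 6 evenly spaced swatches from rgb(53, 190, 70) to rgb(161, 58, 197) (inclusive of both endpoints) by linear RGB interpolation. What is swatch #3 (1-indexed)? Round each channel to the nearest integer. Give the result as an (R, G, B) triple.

With 6 swatches and endpoints inclusive, swatch 3 sits at t = (3 − 1)/(6 − 1) = 2/5 ≈ 0.4.
R = 53 + 0.4 × (161 − 53) = 96.2 → 96
G = 190 + 0.4 × (58 − 190) = 137.2 → 137
B = 70 + 0.4 × (197 − 70) = 120.8 → 121

(96, 137, 121)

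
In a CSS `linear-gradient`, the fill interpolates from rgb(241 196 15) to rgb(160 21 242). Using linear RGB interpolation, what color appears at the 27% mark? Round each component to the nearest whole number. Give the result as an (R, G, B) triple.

(219, 149, 76)

27% corresponds to t = 0.27.
R = 241 + 0.27 × (160 − 241) = 241 + 0.27 × -81 = 219.13 → 219
G = 196 + 0.27 × (21 − 196) = 196 + 0.27 × -175 = 148.75 → 149
B = 15 + 0.27 × (242 − 15) = 15 + 0.27 × 227 = 76.29 → 76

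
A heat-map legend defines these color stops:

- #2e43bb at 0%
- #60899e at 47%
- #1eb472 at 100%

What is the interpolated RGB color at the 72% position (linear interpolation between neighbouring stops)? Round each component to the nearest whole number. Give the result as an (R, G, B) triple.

72% lies between the 47% and 100% stops, so the local fraction is t = (72 − 47)/(100 − 47) = 25/53 ≈ 0.4717.
#60899e → (96, 137, 158); #1eb472 → (30, 180, 114).
R = 96 + 0.4717 × (30 − 96) = 64.868 → 65
G = 137 + 0.4717 × (180 − 137) = 157.283 → 157
B = 158 + 0.4717 × (114 − 158) = 137.245 → 137

(65, 157, 137)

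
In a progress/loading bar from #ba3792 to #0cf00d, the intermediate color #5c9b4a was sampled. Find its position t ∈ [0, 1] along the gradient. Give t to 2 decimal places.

Invert the lerp on the G channel (largest span, 185): t = (155 − 55) / (240 − 55) = 100/185 = 0.54054.
Check on R: (92 − 186)/(12 − 186) = 0.5402 ✓

0.54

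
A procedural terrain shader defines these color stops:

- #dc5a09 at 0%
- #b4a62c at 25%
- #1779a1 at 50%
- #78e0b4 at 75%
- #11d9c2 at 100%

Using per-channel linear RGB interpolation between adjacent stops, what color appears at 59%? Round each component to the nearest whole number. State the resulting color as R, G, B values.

59% lies between the 50% and 75% stops, so the local fraction is t = (59 − 50)/(75 − 50) = 9/25 ≈ 0.36.
#1779a1 → (23, 121, 161); #78e0b4 → (120, 224, 180).
R = 23 + 0.36 × (120 − 23) = 57.92 → 58
G = 121 + 0.36 × (224 − 121) = 158.08 → 158
B = 161 + 0.36 × (180 − 161) = 167.84 → 168

(58, 158, 168)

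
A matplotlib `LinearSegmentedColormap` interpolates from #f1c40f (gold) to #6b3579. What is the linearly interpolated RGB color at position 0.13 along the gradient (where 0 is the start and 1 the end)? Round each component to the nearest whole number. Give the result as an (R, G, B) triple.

(224, 177, 29)

#f1c40f → (241, 196, 15); #6b3579 → (107, 53, 121).
R = 241 + 0.13 × (107 − 241) = 241 + 0.13 × -134 = 223.58 → 224
G = 196 + 0.13 × (53 − 196) = 196 + 0.13 × -143 = 177.41 → 177
B = 15 + 0.13 × (121 − 15) = 15 + 0.13 × 106 = 28.78 → 29
So the blended color is (224, 177, 29), about #e0b11d.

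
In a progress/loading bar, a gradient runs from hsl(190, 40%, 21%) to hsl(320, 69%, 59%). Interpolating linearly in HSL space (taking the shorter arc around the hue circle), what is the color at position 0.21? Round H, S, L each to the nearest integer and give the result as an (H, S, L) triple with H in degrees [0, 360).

(217, 46, 29)

Hue arc: Δh = 320 − 190 = 130° (|Δh| ≤ 180, already the shorter path).
H = 190 + 0.21 × (130) = 217.3 → 217°
S = 40 + 0.21 × (69 − 40) = 46.09 → 46%
L = 21 + 0.21 × (59 − 21) = 28.98 → 29%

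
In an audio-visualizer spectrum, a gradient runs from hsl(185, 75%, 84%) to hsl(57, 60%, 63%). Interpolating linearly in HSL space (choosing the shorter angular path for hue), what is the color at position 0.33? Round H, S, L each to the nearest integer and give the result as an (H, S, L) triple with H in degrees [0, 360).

(143, 70, 77)

Hue arc: Δh = 57 − 185 = -128° (|Δh| ≤ 180, already the shorter path).
H = 185 + 0.33 × (-128) = 142.76 → 143°
S = 75 + 0.33 × (60 − 75) = 70.05 → 70%
L = 84 + 0.33 × (63 − 84) = 77.07 → 77%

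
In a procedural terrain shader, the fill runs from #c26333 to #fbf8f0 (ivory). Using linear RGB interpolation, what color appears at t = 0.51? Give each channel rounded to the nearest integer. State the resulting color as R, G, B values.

#c26333 → (194, 99, 51); #fbf8f0 → (251, 248, 240).
R = 194 + 0.51 × (251 − 194) = 194 + 0.51 × 57 = 223.07 → 223
G = 99 + 0.51 × (248 − 99) = 99 + 0.51 × 149 = 174.99 → 175
B = 51 + 0.51 × (240 − 51) = 51 + 0.51 × 189 = 147.39 → 147

(223, 175, 147)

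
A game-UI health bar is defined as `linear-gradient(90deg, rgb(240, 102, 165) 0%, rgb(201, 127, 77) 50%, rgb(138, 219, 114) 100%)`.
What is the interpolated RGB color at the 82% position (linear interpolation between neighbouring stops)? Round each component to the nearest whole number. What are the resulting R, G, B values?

(161, 186, 101)

82% lies between the 50% and 100% stops, so the local fraction is t = (82 − 50)/(100 − 50) = 32/50 ≈ 0.64.
R = 201 + 0.64 × (138 − 201) = 160.68 → 161
G = 127 + 0.64 × (219 − 127) = 185.88 → 186
B = 77 + 0.64 × (114 − 77) = 100.68 → 101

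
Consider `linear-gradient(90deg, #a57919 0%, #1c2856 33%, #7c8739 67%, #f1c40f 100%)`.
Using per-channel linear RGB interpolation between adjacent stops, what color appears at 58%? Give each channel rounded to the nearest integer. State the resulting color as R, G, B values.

58% lies between the 33% and 67% stops, so the local fraction is t = (58 − 33)/(67 − 33) = 25/34 ≈ 0.7353.
#1c2856 → (28, 40, 86); #7c8739 → (124, 135, 57).
R = 28 + 0.7353 × (124 − 28) = 98.589 → 99
G = 40 + 0.7353 × (135 − 40) = 109.853 → 110
B = 86 + 0.7353 × (57 − 86) = 64.676 → 65

(99, 110, 65)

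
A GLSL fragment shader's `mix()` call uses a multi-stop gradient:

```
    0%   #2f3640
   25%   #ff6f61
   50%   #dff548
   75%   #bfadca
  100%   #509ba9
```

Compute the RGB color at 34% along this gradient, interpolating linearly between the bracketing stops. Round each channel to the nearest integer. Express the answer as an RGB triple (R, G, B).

(243, 159, 88)

34% lies between the 25% and 50% stops, so the local fraction is t = (34 − 25)/(50 − 25) = 9/25 ≈ 0.36.
#ff6f61 → (255, 111, 97); #dff548 → (223, 245, 72).
R = 255 + 0.36 × (223 − 255) = 243.48 → 243
G = 111 + 0.36 × (245 − 111) = 159.24 → 159
B = 97 + 0.36 × (72 − 97) = 88 → 88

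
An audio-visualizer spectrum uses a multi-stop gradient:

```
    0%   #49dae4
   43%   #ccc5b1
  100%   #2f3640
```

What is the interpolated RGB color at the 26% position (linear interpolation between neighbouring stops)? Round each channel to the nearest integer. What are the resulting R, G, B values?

(152, 205, 197)

26% lies between the 0% and 43% stops, so the local fraction is t = (26 − 0)/(43 − 0) = 26/43 ≈ 0.6047.
#49dae4 → (73, 218, 228); #ccc5b1 → (204, 197, 177).
R = 73 + 0.6047 × (204 − 73) = 152.216 → 152
G = 218 + 0.6047 × (197 − 218) = 205.301 → 205
B = 228 + 0.6047 × (177 − 228) = 197.16 → 197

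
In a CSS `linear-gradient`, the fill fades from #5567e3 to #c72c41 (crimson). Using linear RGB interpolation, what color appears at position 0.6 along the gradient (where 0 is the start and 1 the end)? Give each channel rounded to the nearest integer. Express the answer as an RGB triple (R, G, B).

#5567e3 → (85, 103, 227); #c72c41 → (199, 44, 65).
R = 85 + 0.6 × (199 − 85) = 85 + 0.6 × 114 = 153.4 → 153
G = 103 + 0.6 × (44 − 103) = 103 + 0.6 × -59 = 67.6 → 68
B = 227 + 0.6 × (65 − 227) = 227 + 0.6 × -162 = 129.8 → 130

(153, 68, 130)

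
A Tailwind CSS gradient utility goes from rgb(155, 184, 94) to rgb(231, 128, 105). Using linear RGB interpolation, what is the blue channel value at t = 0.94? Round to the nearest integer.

104

B = 94 + 0.94 × (105 − 94) = 104.34 → 104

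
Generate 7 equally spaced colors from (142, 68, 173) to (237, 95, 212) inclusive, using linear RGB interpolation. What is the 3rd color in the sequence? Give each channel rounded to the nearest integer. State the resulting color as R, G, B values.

With 7 swatches and endpoints inclusive, swatch 3 sits at t = (3 − 1)/(7 − 1) = 2/6 ≈ 0.3333.
R = 142 + 0.3333 × (237 − 142) = 173.663 → 174
G = 68 + 0.3333 × (95 − 68) = 76.999 → 77
B = 173 + 0.3333 × (212 − 173) = 185.999 → 186

(174, 77, 186)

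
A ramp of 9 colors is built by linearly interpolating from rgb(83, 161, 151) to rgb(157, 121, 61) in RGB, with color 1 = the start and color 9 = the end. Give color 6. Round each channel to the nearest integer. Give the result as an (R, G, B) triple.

(129, 136, 95)

With 9 swatches and endpoints inclusive, swatch 6 sits at t = (6 − 1)/(9 − 1) = 5/8 ≈ 0.625.
R = 83 + 0.625 × (157 − 83) = 129.25 → 129
G = 161 + 0.625 × (121 − 161) = 136 → 136
B = 151 + 0.625 × (61 − 151) = 94.75 → 95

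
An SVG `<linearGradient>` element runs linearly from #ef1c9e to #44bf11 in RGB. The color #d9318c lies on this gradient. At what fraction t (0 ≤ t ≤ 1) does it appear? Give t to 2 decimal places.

0.13

Invert the lerp on the R channel (largest span, 171): t = (217 − 239) / (68 − 239) = -22/-171 = 0.12865.
Check on G: (49 − 28)/(191 − 28) = 0.1288 ✓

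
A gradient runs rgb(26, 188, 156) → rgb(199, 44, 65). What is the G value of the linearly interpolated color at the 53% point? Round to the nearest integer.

112

G = 188 + 0.53 × (44 − 188) = 111.68 → 112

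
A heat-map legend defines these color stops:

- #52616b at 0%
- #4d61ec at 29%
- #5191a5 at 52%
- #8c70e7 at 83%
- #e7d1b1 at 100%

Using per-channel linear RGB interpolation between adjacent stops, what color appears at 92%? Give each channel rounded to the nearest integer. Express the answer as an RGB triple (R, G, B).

92% lies between the 83% and 100% stops, so the local fraction is t = (92 − 83)/(100 − 83) = 9/17 ≈ 0.5294.
#8c70e7 → (140, 112, 231); #e7d1b1 → (231, 209, 177).
R = 140 + 0.5294 × (231 − 140) = 188.175 → 188
G = 112 + 0.5294 × (209 − 112) = 163.352 → 163
B = 231 + 0.5294 × (177 − 231) = 202.412 → 202

(188, 163, 202)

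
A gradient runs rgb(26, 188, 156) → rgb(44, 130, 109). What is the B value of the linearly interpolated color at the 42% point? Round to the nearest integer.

136

B = 156 + 0.42 × (109 − 156) = 136.26 → 136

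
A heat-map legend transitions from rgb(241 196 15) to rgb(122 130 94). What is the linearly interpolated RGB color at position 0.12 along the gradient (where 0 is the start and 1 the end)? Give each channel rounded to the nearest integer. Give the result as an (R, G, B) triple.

(227, 188, 24)

R = 241 + 0.12 × (122 − 241) = 241 + 0.12 × -119 = 226.72 → 227
G = 196 + 0.12 × (130 − 196) = 196 + 0.12 × -66 = 188.08 → 188
B = 15 + 0.12 × (94 − 15) = 15 + 0.12 × 79 = 24.48 → 24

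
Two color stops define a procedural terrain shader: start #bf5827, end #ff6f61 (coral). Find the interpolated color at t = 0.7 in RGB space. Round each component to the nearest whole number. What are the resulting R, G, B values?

(236, 104, 80)

#bf5827 → (191, 88, 39); #ff6f61 → (255, 111, 97).
R = 191 + 0.7 × (255 − 191) = 191 + 0.7 × 64 = 235.8 → 236
G = 88 + 0.7 × (111 − 88) = 88 + 0.7 × 23 = 104.1 → 104
B = 39 + 0.7 × (97 − 39) = 39 + 0.7 × 58 = 79.6 → 80
So the blended color is (236, 104, 80), about #ec6850.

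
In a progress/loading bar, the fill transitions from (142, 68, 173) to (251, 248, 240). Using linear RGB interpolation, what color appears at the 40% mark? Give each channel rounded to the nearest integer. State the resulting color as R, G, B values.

40% corresponds to t = 0.4.
R = 142 + 0.4 × (251 − 142) = 142 + 0.4 × 109 = 185.6 → 186
G = 68 + 0.4 × (248 − 68) = 68 + 0.4 × 180 = 140 → 140
B = 173 + 0.4 × (240 − 173) = 173 + 0.4 × 67 = 199.8 → 200

(186, 140, 200)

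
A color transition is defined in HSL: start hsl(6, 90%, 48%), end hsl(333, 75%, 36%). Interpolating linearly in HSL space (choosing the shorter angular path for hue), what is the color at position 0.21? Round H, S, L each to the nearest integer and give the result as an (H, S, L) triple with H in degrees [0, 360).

Hue: 333 − 6 = 327°, but |327| > 180 so the shorter arc goes the other way: Δh = 327 − 360 = -33°.
H = 6 + 0.21 × (-33) = -0.93 → -1 → -1 mod 360 = 359°
S = 90 + 0.21 × (75 − 90) = 86.85 → 87%
L = 48 + 0.21 × (36 − 48) = 45.48 → 45%

(359, 87, 45)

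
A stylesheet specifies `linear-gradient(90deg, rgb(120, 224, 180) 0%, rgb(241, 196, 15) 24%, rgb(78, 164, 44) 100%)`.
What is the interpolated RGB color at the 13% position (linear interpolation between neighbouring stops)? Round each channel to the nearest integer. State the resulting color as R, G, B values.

13% lies between the 0% and 24% stops, so the local fraction is t = (13 − 0)/(24 − 0) = 13/24 ≈ 0.5417.
R = 120 + 0.5417 × (241 − 120) = 185.546 → 186
G = 224 + 0.5417 × (196 − 224) = 208.832 → 209
B = 180 + 0.5417 × (15 − 180) = 90.62 → 91

(186, 209, 91)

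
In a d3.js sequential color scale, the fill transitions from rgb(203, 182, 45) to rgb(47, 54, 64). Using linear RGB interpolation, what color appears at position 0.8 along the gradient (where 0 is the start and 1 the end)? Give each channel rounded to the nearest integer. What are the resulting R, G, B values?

(78, 80, 60)

R = 203 + 0.8 × (47 − 203) = 203 + 0.8 × -156 = 78.2 → 78
G = 182 + 0.8 × (54 − 182) = 182 + 0.8 × -128 = 79.6 → 80
B = 45 + 0.8 × (64 − 45) = 45 + 0.8 × 19 = 60.2 → 60
So the blended color is (78, 80, 60), about #4e503c.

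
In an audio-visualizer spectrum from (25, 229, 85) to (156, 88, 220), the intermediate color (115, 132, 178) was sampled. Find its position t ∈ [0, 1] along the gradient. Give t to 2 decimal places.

Invert the lerp on the G channel (largest span, 141): t = (132 − 229) / (88 − 229) = -97/-141 = 0.68794.
Check on R: (115 − 25)/(156 − 25) = 0.687 ✓

0.69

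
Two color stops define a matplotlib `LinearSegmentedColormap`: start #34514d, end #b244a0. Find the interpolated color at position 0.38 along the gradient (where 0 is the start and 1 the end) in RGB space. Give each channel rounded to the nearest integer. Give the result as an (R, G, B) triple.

#34514d → (52, 81, 77); #b244a0 → (178, 68, 160).
R = 52 + 0.38 × (178 − 52) = 52 + 0.38 × 126 = 99.88 → 100
G = 81 + 0.38 × (68 − 81) = 81 + 0.38 × -13 = 76.06 → 76
B = 77 + 0.38 × (160 − 77) = 77 + 0.38 × 83 = 108.54 → 109
So the blended color is (100, 76, 109), about #644c6d.

(100, 76, 109)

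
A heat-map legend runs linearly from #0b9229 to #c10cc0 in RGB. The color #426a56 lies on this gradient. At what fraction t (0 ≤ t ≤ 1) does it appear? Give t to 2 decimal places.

Invert the lerp on the R channel (largest span, 182): t = (66 − 11) / (193 − 11) = 55/182 = 0.3022.
Check on G: (106 − 146)/(12 − 146) = 0.2985 ✓

0.30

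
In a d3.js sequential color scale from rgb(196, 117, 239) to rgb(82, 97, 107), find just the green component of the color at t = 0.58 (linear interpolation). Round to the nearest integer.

G = 117 + 0.58 × (97 − 117) = 105.4 → 105

105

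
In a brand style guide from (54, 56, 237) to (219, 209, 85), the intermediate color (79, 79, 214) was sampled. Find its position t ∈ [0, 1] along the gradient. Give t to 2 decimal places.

Invert the lerp on the R channel (largest span, 165): t = (79 − 54) / (219 − 54) = 25/165 = 0.15152.
Check on G: (79 − 56)/(209 − 56) = 0.1503 ✓

0.15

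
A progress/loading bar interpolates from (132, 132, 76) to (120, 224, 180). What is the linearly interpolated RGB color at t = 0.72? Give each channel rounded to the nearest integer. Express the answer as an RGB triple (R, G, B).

R = 132 + 0.72 × (120 − 132) = 132 + 0.72 × -12 = 123.36 → 123
G = 132 + 0.72 × (224 − 132) = 132 + 0.72 × 92 = 198.24 → 198
B = 76 + 0.72 × (180 − 76) = 76 + 0.72 × 104 = 150.88 → 151

(123, 198, 151)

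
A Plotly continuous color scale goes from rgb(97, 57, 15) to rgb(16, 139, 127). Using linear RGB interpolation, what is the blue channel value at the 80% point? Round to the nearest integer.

105

B = 15 + 0.8 × (127 − 15) = 104.6 → 105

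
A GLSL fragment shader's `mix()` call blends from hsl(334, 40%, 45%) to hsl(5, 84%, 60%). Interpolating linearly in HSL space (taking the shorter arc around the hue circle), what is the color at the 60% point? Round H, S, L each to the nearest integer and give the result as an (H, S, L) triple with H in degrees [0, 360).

Hue: 5 − 334 = -329°, but |-329| > 180 so the shorter arc goes the other way: Δh = -329 + 360 = 31°.
H = 334 + 0.6 × (31) = 352.6 → 353°
S = 40 + 0.6 × (84 − 40) = 66.4 → 66%
L = 45 + 0.6 × (60 − 45) = 54 → 54%

(353, 66, 54)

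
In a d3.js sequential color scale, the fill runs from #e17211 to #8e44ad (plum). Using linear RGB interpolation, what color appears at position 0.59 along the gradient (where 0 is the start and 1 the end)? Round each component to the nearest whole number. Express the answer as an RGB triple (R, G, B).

#e17211 → (225, 114, 17); #8e44ad → (142, 68, 173).
R = 225 + 0.59 × (142 − 225) = 225 + 0.59 × -83 = 176.03 → 176
G = 114 + 0.59 × (68 − 114) = 114 + 0.59 × -46 = 86.86 → 87
B = 17 + 0.59 × (173 − 17) = 17 + 0.59 × 156 = 109.04 → 109

(176, 87, 109)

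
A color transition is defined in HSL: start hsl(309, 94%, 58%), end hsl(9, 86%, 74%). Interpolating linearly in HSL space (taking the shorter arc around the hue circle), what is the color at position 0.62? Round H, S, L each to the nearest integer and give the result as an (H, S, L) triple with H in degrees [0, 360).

Hue: 9 − 309 = -300°, but |-300| > 180 so the shorter arc goes the other way: Δh = -300 + 360 = 60°.
H = 309 + 0.62 × (60) = 346.2 → 346°
S = 94 + 0.62 × (86 − 94) = 89.04 → 89%
L = 58 + 0.62 × (74 − 58) = 67.92 → 68%

(346, 89, 68)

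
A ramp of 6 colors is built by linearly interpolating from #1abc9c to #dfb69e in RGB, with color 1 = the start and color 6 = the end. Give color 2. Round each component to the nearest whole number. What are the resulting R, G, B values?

With 6 swatches and endpoints inclusive, swatch 2 sits at t = (2 − 1)/(6 − 1) = 1/5 ≈ 0.2.
#1abc9c → (26, 188, 156); #dfb69e → (223, 182, 158).
R = 26 + 0.2 × (223 − 26) = 65.4 → 65
G = 188 + 0.2 × (182 − 188) = 186.8 → 187
B = 156 + 0.2 × (158 − 156) = 156.4 → 156

(65, 187, 156)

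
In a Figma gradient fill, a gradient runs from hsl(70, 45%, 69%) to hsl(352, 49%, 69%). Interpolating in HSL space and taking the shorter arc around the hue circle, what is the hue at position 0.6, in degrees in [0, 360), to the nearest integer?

23

Hue: 352 − 70 = 282°, but |282| > 180 so the shorter arc goes the other way: Δh = 282 − 360 = -78°.
H = 70 + 0.6 × (-78) = 23.2 → 23°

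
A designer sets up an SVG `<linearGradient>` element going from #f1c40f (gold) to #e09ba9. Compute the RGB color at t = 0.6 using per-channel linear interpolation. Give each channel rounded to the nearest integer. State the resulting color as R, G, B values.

(231, 171, 107)

#f1c40f → (241, 196, 15); #e09ba9 → (224, 155, 169).
R = 241 + 0.6 × (224 − 241) = 241 + 0.6 × -17 = 230.8 → 231
G = 196 + 0.6 × (155 − 196) = 196 + 0.6 × -41 = 171.4 → 171
B = 15 + 0.6 × (169 − 15) = 15 + 0.6 × 154 = 107.4 → 107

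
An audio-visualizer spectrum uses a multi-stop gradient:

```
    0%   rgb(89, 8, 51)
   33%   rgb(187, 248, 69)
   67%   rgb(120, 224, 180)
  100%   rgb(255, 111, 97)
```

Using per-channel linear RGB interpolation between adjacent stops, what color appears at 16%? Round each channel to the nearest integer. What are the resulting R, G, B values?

(137, 124, 60)

16% lies between the 0% and 33% stops, so the local fraction is t = (16 − 0)/(33 − 0) = 16/33 ≈ 0.4848.
R = 89 + 0.4848 × (187 − 89) = 136.51 → 137
G = 8 + 0.4848 × (248 − 8) = 124.352 → 124
B = 51 + 0.4848 × (69 − 51) = 59.726 → 60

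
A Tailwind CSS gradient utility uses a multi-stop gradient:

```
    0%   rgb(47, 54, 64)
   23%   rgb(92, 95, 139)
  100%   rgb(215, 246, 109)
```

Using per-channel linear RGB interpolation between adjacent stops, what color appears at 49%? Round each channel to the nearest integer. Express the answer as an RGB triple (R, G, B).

49% lies between the 23% and 100% stops, so the local fraction is t = (49 − 23)/(100 − 23) = 26/77 ≈ 0.3377.
R = 92 + 0.3377 × (215 − 92) = 133.537 → 134
G = 95 + 0.3377 × (246 − 95) = 145.993 → 146
B = 139 + 0.3377 × (109 − 139) = 128.869 → 129

(134, 146, 129)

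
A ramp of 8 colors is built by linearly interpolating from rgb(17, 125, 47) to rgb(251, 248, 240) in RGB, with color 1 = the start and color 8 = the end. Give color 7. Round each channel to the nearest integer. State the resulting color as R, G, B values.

(218, 230, 212)

With 8 swatches and endpoints inclusive, swatch 7 sits at t = (7 − 1)/(8 − 1) = 6/7 ≈ 0.8571.
R = 17 + 0.8571 × (251 − 17) = 217.561 → 218
G = 125 + 0.8571 × (248 − 125) = 230.423 → 230
B = 47 + 0.8571 × (240 − 47) = 212.42 → 212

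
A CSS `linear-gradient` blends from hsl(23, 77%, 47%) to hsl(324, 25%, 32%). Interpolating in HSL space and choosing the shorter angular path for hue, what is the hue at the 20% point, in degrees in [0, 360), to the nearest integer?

Hue: 324 − 23 = 301°, but |301| > 180 so the shorter arc goes the other way: Δh = 301 − 360 = -59°.
H = 23 + 0.2 × (-59) = 11.2 → 11°

11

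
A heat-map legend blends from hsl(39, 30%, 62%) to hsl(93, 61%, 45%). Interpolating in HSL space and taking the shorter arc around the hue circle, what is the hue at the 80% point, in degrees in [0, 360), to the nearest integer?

82

Hue arc: Δh = 93 − 39 = 54° (|Δh| ≤ 180, already the shorter path).
H = 39 + 0.8 × (54) = 82.2 → 82°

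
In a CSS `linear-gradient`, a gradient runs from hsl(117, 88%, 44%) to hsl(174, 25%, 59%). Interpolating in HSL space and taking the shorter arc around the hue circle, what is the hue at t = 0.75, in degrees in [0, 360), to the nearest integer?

160

Hue arc: Δh = 174 − 117 = 57° (|Δh| ≤ 180, already the shorter path).
H = 117 + 0.75 × (57) = 159.75 → 160°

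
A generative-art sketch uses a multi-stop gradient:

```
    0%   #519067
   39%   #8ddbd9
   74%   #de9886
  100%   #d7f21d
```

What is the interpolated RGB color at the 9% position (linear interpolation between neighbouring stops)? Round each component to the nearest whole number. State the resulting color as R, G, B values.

9% lies between the 0% and 39% stops, so the local fraction is t = (9 − 0)/(39 − 0) = 9/39 ≈ 0.2308.
#519067 → (81, 144, 103); #8ddbd9 → (141, 219, 217).
R = 81 + 0.2308 × (141 − 81) = 94.848 → 95
G = 144 + 0.2308 × (219 − 144) = 161.31 → 161
B = 103 + 0.2308 × (217 − 103) = 129.311 → 129

(95, 161, 129)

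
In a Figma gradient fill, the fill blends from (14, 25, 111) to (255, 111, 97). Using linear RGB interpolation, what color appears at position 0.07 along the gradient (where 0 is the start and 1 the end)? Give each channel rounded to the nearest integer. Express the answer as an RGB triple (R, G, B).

R = 14 + 0.07 × (255 − 14) = 14 + 0.07 × 241 = 30.87 → 31
G = 25 + 0.07 × (111 − 25) = 25 + 0.07 × 86 = 31.02 → 31
B = 111 + 0.07 × (97 − 111) = 111 + 0.07 × -14 = 110.02 → 110

(31, 31, 110)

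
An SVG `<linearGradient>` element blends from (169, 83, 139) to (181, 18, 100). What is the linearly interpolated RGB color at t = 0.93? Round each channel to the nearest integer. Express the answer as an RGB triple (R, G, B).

R = 169 + 0.93 × (181 − 169) = 169 + 0.93 × 12 = 180.16 → 180
G = 83 + 0.93 × (18 − 83) = 83 + 0.93 × -65 = 22.55 → 23
B = 139 + 0.93 × (100 − 139) = 139 + 0.93 × -39 = 102.73 → 103

(180, 23, 103)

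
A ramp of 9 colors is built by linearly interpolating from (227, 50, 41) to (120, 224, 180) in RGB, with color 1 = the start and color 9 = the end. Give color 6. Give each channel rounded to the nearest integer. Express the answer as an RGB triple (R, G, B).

With 9 swatches and endpoints inclusive, swatch 6 sits at t = (6 − 1)/(9 − 1) = 5/8 ≈ 0.625.
R = 227 + 0.625 × (120 − 227) = 160.125 → 160
G = 50 + 0.625 × (224 − 50) = 158.75 → 159
B = 41 + 0.625 × (180 − 41) = 127.875 → 128

(160, 159, 128)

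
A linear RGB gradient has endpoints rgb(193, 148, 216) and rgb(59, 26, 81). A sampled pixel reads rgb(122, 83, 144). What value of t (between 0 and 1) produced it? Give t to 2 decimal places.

Invert the lerp on the B channel (largest span, 135): t = (144 − 216) / (81 − 216) = -72/-135 = 0.53333.
Check on R: (122 − 193)/(59 − 193) = 0.5299 ✓

0.53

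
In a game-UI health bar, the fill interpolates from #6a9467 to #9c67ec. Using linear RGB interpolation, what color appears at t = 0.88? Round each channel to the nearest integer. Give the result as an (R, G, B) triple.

(150, 108, 220)

#6a9467 → (106, 148, 103); #9c67ec → (156, 103, 236).
R = 106 + 0.88 × (156 − 106) = 106 + 0.88 × 50 = 150 → 150
G = 148 + 0.88 × (103 − 148) = 148 + 0.88 × -45 = 108.4 → 108
B = 103 + 0.88 × (236 − 103) = 103 + 0.88 × 133 = 220.04 → 220
So the blended color is (150, 108, 220), about #966cdc.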